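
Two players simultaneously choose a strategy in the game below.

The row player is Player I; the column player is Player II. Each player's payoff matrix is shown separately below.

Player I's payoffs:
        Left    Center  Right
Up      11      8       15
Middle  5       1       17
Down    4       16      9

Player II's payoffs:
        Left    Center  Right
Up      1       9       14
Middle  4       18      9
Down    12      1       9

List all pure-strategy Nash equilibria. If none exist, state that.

This game has no pure Nash equilibrium.

Player I against Left: payoffs 11, 5, 4 → best response Up.
Player I against Center: payoffs 8, 1, 16 → best response Down.
Player I against Right: payoffs 15, 17, 9 → best response Middle.
Player II against Up: payoffs 1, 9, 14 → best response Right.
Player II against Middle: payoffs 4, 18, 9 → best response Center.
Player II against Down: payoffs 12, 1, 9 → best response Left.
No profile is a mutual best response for all players.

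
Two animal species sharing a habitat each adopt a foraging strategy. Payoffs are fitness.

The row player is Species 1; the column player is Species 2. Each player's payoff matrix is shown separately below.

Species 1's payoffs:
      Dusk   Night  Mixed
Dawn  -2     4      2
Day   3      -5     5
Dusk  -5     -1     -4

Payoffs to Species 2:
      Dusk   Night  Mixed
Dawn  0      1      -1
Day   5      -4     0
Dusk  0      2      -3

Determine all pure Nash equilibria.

Pure-strategy Nash equilibria: (Dawn, Night), (Day, Dusk)

Species 1 against Dusk: payoffs -2, 3, -5 → best response Day.
Species 1 against Night: payoffs 4, -5, -1 → best response Dawn.
Species 1 against Mixed: payoffs 2, 5, -4 → best response Day.
Species 2 against Dawn: payoffs 0, 1, -1 → best response Night.
Species 2 against Day: payoffs 5, -4, 0 → best response Dusk.
Species 2 against Dusk: payoffs 0, 2, -3 → best response Night.
Mutual best responses: (Dawn, Night); (Day, Dusk).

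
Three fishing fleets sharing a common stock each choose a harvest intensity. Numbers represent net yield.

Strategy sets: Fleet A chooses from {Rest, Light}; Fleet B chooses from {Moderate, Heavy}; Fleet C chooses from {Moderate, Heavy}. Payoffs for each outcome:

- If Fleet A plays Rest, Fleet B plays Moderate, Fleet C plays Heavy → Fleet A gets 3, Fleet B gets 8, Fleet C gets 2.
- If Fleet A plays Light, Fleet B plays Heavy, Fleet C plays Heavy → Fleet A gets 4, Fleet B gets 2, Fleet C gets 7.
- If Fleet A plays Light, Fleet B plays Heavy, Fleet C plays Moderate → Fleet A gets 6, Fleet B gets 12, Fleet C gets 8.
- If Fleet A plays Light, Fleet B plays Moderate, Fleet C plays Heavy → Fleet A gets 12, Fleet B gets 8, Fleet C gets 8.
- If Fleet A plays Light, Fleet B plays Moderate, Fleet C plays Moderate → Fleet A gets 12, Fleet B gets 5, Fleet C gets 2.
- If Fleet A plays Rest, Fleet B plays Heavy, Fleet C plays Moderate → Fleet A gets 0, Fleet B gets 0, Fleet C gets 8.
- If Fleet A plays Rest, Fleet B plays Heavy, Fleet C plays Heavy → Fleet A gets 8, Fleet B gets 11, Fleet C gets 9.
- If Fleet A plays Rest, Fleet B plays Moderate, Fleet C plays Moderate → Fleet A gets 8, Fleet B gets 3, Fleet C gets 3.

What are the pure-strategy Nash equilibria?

(Rest, Heavy, Heavy); (Light, Moderate, Heavy); (Light, Heavy, Moderate)

(Rest, Moderate, Moderate): Fleet A can switch to Light (8 → 12). Not NE.
(Rest, Moderate, Heavy): Fleet A can switch to Light (3 → 12). Not NE.
(Rest, Heavy, Moderate): Fleet A can switch to Light (0 → 6). Not NE.
(Rest, Heavy, Heavy): Fleet A gets 8, best alternative 4; Fleet B gets 11, best alternative 8; Fleet C gets 9, best alternative 8. No profitable deviation — NE.
(Light, Moderate, Moderate): Fleet B can switch to Heavy (5 → 12). Not NE.
(Light, Moderate, Heavy): Fleet A gets 12, best alternative 3; Fleet B gets 8, best alternative 2; Fleet C gets 8, best alternative 2. No profitable deviation — NE.
(Light, Heavy, Moderate): Fleet A gets 6, best alternative 0; Fleet B gets 12, best alternative 5; Fleet C gets 8, best alternative 7. No profitable deviation — NE.
(Light, Heavy, Heavy): Fleet A can switch to Rest (4 → 8). Not NE.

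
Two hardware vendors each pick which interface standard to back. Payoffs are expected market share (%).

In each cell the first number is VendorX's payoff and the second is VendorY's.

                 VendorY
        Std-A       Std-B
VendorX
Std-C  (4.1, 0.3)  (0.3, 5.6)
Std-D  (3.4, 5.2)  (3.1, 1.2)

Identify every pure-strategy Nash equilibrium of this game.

This game has no pure Nash equilibrium.

Mark each player's best response to every combination of opponents' strategies; a profile where every player is best-responding is a pure Nash equilibrium.
VendorX against Std-A: payoffs 4.1, 3.4 → best response Std-C.
VendorX against Std-B: payoffs 0.3, 3.1 → best response Std-D.
VendorY against Std-C: payoffs 0.3, 5.6 → best response Std-B.
VendorY against Std-D: payoffs 5.2, 1.2 → best response Std-A.
No profile is a mutual best response for all players.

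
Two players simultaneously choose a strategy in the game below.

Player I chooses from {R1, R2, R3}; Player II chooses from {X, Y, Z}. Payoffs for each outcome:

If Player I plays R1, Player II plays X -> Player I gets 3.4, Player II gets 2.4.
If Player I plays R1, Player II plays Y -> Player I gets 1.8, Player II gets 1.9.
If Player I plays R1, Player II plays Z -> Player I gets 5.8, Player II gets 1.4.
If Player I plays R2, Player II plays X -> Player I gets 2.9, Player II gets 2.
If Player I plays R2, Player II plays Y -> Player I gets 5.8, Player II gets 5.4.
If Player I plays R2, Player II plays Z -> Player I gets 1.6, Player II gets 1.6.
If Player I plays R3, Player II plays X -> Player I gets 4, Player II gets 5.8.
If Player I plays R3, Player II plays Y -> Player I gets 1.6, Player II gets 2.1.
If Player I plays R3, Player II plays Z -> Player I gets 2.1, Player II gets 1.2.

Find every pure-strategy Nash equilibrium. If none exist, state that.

Player I against X: payoffs 3.4, 2.9, 4 → best response R3.
Player I against Y: payoffs 1.8, 5.8, 1.6 → best response R2.
Player I against Z: payoffs 5.8, 1.6, 2.1 → best response R1.
Player II against R1: payoffs 2.4, 1.9, 1.4 → best response X.
Player II against R2: payoffs 2, 5.4, 1.6 → best response Y.
Player II against R3: payoffs 5.8, 2.1, 1.2 → best response X.
Mutual best responses: (R2, Y); (R3, X).

The pure Nash equilibria are (R2, Y); (R3, X).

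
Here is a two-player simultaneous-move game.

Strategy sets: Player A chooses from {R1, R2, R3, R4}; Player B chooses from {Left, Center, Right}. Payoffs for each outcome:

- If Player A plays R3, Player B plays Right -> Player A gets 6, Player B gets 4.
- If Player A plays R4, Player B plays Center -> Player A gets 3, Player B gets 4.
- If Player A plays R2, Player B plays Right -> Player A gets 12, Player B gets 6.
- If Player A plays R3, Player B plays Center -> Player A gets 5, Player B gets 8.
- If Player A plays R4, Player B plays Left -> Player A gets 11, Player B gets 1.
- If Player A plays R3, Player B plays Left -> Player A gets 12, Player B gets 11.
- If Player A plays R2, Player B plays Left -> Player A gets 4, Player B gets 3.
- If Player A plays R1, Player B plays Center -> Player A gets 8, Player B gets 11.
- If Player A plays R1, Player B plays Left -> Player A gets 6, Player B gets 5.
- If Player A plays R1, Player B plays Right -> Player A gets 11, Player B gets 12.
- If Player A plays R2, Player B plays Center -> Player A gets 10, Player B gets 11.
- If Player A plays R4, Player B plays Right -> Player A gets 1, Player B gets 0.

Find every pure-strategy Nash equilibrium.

(R2, Center) and (R3, Left)

Player A against Left: payoffs 6, 4, 12, 11 → best response R3.
Player A against Center: payoffs 8, 10, 5, 3 → best response R2.
Player A against Right: payoffs 11, 12, 6, 1 → best response R2.
Player B against R1: payoffs 5, 11, 12 → best response Right.
Player B against R2: payoffs 3, 11, 6 → best response Center.
Player B against R3: payoffs 11, 8, 4 → best response Left.
Player B against R4: payoffs 1, 4, 0 → best response Center.
Mutual best responses: (R2, Center); (R3, Left).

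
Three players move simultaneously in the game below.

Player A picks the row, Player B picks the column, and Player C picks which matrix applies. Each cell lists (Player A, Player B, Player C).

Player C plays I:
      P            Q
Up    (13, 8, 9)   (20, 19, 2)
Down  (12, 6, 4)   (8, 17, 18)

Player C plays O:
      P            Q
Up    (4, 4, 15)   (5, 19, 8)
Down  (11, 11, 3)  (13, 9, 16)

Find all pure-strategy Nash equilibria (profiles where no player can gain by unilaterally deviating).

none

Check each profile: it is a Nash equilibrium iff no player can strictly gain by switching unilaterally.
(Up, P, I): Player B can switch to Q (8 → 19). Not NE.
(Up, P, O): Player A can switch to Down (4 → 11). Not NE.
(Up, Q, I): Player C can switch to O (2 → 8). Not NE.
(Up, Q, O): Player A can switch to Down (5 → 13). Not NE.
(Down, P, I): Player A can switch to Up (12 → 13). Not NE.
(Down, P, O): Player C can switch to I (3 → 4). Not NE.
(The remaining 2 profiles each have a profitable deviation by the same check.)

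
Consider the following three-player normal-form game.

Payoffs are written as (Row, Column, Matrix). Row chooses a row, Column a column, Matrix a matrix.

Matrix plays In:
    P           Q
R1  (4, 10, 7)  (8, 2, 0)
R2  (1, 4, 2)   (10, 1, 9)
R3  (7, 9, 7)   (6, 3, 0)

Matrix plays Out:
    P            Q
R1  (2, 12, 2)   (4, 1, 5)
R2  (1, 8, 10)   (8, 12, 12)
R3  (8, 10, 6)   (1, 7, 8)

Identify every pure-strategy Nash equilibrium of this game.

Mark each player's best response to every combination of opponents' strategies; a profile where every player is best-responding is a pure Nash equilibrium.
Row against (P, In): payoffs 4, 1, 7 → best response R3.
Row against (P, Out): payoffs 2, 1, 8 → best response R3.
Row against (Q, In): payoffs 8, 10, 6 → best response R2.
Row against (Q, Out): payoffs 4, 8, 1 → best response R2.
Column against (R1, In): payoffs 10, 2 → best response P.
Column against (R1, Out): payoffs 12, 1 → best response P.
Column against (R2, In): payoffs 4, 1 → best response P.
Column against (R2, Out): payoffs 8, 12 → best response Q.
Column against (R3, In): payoffs 9, 3 → best response P.
Column against (R3, Out): payoffs 10, 7 → best response P.
Matrix against (R1, P): payoffs 7, 2 → best response In.
Matrix against (R1, Q): payoffs 0, 5 → best response Out.
Matrix against (R2, P): payoffs 2, 10 → best response Out.
Matrix against (R2, Q): payoffs 9, 12 → best response Out.
Matrix against (R3, P): payoffs 7, 6 → best response In.
Matrix against (R3, Q): payoffs 0, 8 → best response Out.
Mutual best responses: (R2, Q, Out); (R3, P, In).

The pure Nash equilibria are (R2, Q, Out), (R3, P, In).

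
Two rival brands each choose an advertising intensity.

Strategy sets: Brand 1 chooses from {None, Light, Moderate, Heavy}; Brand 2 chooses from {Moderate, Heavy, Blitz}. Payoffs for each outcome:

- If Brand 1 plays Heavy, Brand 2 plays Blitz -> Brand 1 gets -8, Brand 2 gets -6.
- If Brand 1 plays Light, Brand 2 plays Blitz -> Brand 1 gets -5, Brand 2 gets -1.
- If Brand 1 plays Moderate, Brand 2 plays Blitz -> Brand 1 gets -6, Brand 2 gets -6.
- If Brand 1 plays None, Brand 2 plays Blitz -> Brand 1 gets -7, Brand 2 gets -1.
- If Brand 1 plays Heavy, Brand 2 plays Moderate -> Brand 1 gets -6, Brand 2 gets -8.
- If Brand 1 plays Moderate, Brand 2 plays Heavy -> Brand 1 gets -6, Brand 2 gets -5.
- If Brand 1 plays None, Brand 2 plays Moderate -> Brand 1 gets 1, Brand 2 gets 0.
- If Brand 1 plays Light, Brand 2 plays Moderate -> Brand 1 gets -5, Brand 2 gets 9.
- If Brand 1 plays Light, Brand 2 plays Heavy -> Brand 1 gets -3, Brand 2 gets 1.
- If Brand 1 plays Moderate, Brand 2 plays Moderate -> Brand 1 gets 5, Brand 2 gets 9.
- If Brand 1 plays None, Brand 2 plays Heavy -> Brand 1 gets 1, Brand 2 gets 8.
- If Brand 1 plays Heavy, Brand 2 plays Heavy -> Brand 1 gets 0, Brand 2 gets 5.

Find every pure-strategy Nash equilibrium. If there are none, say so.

(None, Heavy), (Moderate, Moderate)

Brand 1 against Moderate: payoffs 1, -5, 5, -6 → best response Moderate.
Brand 1 against Heavy: payoffs 1, -3, -6, 0 → best response None.
Brand 1 against Blitz: payoffs -7, -5, -6, -8 → best response Light.
Brand 2 against None: payoffs 0, 8, -1 → best response Heavy.
Brand 2 against Light: payoffs 9, 1, -1 → best response Moderate.
Brand 2 against Moderate: payoffs 9, -5, -6 → best response Moderate.
Brand 2 against Heavy: payoffs -8, 5, -6 → best response Heavy.
Mutual best responses: (None, Heavy); (Moderate, Moderate).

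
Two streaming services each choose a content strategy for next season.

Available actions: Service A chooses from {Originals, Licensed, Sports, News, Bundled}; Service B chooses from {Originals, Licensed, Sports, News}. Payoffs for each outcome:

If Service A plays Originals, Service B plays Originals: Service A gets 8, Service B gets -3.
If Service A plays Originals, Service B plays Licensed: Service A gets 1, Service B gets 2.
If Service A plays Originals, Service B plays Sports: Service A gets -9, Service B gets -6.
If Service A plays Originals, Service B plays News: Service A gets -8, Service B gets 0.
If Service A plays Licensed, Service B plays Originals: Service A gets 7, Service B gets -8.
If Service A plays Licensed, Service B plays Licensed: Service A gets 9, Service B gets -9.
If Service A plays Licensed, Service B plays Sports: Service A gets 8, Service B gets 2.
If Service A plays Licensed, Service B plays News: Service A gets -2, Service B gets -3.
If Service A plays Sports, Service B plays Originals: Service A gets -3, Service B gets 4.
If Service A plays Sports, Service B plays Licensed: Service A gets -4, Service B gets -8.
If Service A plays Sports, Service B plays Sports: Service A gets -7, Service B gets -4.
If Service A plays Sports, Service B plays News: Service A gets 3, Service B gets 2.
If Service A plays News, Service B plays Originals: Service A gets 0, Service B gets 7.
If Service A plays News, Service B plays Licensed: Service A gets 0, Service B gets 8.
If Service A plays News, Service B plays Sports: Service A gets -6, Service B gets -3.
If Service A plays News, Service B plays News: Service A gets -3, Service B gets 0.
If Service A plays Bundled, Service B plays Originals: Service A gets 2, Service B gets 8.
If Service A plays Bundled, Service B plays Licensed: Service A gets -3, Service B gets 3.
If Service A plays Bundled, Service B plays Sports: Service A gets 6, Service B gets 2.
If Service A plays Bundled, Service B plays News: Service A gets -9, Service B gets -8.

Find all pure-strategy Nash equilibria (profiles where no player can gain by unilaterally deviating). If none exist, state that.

The unique pure-strategy Nash equilibrium is (Licensed, Sports).

(Originals, Originals): Service B can switch to Licensed (-3 → 2). Not NE.
(Originals, Licensed): Service A can switch to Licensed (1 → 9). Not NE.
(Originals, Sports): Service A can switch to Licensed (-9 → 8). Not NE.
(Originals, News): Service A can switch to Licensed (-8 → -2). Not NE.
(Licensed, Originals): Service A can switch to Originals (7 → 8). Not NE.
(Licensed, Licensed): Service B can switch to Originals (-9 → -8). Not NE.
(Licensed, Sports): Service A gets 8, best alternative 6; Service B gets 2, best alternative -3. No profitable deviation — NE.
(Licensed, News): Service A can switch to Sports (-2 → 3). Not NE.
(Sports, Originals): Service A can switch to Originals (-3 → 8). Not NE.
(The remaining 11 profiles each have a profitable deviation by the same check.)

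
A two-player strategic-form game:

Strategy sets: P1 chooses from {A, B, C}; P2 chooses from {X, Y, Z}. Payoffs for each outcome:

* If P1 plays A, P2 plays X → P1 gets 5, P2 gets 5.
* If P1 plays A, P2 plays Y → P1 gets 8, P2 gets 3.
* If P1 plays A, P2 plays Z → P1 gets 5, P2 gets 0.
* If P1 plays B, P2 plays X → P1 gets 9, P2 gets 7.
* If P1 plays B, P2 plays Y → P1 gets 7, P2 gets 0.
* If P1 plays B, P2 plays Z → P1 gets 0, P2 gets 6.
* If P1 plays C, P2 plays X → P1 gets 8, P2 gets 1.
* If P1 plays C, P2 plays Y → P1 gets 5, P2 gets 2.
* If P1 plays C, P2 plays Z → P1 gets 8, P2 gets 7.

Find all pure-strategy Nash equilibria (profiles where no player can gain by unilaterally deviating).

Pure-strategy Nash equilibria: (B, X); (C, Z)

(A, X): P1 can switch to B (5 → 9). Not NE.
(A, Y): P2 can switch to X (3 → 5). Not NE.
(A, Z): P1 can switch to C (5 → 8). Not NE.
(B, X): P1 gets 9, best alternative 8; P2 gets 7, best alternative 6. No profitable deviation — NE.
(B, Y): P1 can switch to A (7 → 8). Not NE.
(B, Z): P1 can switch to A (0 → 5). Not NE.
(C, X): P1 can switch to B (8 → 9). Not NE.
(C, Y): P1 can switch to A (5 → 8). Not NE.
(C, Z): P1 gets 8, best alternative 5; P2 gets 7, best alternative 2. No profitable deviation — NE.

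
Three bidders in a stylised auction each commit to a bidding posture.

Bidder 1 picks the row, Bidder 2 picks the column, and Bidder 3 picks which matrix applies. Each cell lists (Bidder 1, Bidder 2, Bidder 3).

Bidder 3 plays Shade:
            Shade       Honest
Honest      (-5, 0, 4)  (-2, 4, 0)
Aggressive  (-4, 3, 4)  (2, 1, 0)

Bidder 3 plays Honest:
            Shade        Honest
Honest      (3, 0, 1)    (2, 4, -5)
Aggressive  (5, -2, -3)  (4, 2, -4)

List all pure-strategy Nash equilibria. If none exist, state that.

The unique pure-strategy Nash equilibrium is (Aggressive, Shade, Shade).

Bidder 1 against (Shade, Shade): payoffs -5, -4 → best response Aggressive.
Bidder 1 against (Shade, Honest): payoffs 3, 5 → best response Aggressive.
Bidder 1 against (Honest, Shade): payoffs -2, 2 → best response Aggressive.
Bidder 1 against (Honest, Honest): payoffs 2, 4 → best response Aggressive.
Bidder 2 against (Honest, Shade): payoffs 0, 4 → best response Honest.
Bidder 2 against (Honest, Honest): payoffs 0, 4 → best response Honest.
Bidder 2 against (Aggressive, Shade): payoffs 3, 1 → best response Shade.
Bidder 2 against (Aggressive, Honest): payoffs -2, 2 → best response Honest.
Bidder 3 against (Honest, Shade): payoffs 4, 1 → best response Shade.
Bidder 3 against (Honest, Honest): payoffs 0, -5 → best response Shade.
Bidder 3 against (Aggressive, Shade): payoffs 4, -3 → best response Shade.
Bidder 3 against (Aggressive, Honest): payoffs 0, -4 → best response Shade.
Mutual best responses: (Aggressive, Shade, Shade).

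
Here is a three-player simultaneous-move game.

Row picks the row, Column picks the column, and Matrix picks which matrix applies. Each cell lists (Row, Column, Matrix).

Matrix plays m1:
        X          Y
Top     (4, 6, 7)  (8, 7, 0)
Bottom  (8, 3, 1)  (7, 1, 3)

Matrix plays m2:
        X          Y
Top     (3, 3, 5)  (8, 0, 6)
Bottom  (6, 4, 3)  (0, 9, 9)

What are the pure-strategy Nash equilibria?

Mark each player's best response to every combination of opponents' strategies; a profile where every player is best-responding is a pure Nash equilibrium.
Row against (X, m1): payoffs 4, 8 → best response Bottom.
Row against (X, m2): payoffs 3, 6 → best response Bottom.
Row against (Y, m1): payoffs 8, 7 → best response Top.
Row against (Y, m2): payoffs 8, 0 → best response Top.
Column against (Top, m1): payoffs 6, 7 → best response Y.
Column against (Top, m2): payoffs 3, 0 → best response X.
Column against (Bottom, m1): payoffs 3, 1 → best response X.
Column against (Bottom, m2): payoffs 4, 9 → best response Y.
Matrix against (Top, X): payoffs 7, 5 → best response m1.
Matrix against (Top, Y): payoffs 0, 6 → best response m2.
Matrix against (Bottom, X): payoffs 1, 3 → best response m2.
Matrix against (Bottom, Y): payoffs 3, 9 → best response m2.
No profile is a mutual best response for all players.

No pure-strategy Nash equilibrium.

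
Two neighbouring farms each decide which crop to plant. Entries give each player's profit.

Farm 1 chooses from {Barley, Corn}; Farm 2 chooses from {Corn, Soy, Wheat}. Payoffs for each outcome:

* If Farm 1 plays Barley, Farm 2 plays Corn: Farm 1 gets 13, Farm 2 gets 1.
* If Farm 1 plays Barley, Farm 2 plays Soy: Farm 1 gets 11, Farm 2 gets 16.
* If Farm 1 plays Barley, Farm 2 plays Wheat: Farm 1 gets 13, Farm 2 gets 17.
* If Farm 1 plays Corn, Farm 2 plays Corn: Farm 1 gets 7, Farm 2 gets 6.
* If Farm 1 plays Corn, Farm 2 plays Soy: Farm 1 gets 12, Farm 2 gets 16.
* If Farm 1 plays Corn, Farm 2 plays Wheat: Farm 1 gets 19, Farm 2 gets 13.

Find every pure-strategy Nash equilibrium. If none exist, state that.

The unique pure-strategy Nash equilibrium is (Corn, Soy).

Farm 1 against Corn: payoffs 13, 7 → best response Barley.
Farm 1 against Soy: payoffs 11, 12 → best response Corn.
Farm 1 against Wheat: payoffs 13, 19 → best response Corn.
Farm 2 against Barley: payoffs 1, 16, 17 → best response Wheat.
Farm 2 against Corn: payoffs 6, 16, 13 → best response Soy.
Mutual best responses: (Corn, Soy).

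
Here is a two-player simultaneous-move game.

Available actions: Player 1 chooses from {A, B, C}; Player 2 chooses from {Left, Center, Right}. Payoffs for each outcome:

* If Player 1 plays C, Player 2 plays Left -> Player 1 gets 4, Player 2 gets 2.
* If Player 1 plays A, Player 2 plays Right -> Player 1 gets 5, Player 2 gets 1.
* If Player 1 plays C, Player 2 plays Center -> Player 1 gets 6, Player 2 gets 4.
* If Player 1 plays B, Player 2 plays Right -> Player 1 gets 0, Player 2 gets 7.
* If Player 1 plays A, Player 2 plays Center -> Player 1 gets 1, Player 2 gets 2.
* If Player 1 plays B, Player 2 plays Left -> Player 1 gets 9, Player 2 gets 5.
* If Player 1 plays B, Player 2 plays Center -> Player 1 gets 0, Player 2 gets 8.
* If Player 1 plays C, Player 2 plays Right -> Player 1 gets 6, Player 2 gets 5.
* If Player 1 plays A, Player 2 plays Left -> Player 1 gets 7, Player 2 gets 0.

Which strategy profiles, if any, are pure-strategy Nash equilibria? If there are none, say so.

(C, Right)

Player 1 against Left: payoffs 7, 9, 4 → best response B.
Player 1 against Center: payoffs 1, 0, 6 → best response C.
Player 1 against Right: payoffs 5, 0, 6 → best response C.
Player 2 against A: payoffs 0, 2, 1 → best response Center.
Player 2 against B: payoffs 5, 8, 7 → best response Center.
Player 2 against C: payoffs 2, 4, 5 → best response Right.
Mutual best responses: (C, Right).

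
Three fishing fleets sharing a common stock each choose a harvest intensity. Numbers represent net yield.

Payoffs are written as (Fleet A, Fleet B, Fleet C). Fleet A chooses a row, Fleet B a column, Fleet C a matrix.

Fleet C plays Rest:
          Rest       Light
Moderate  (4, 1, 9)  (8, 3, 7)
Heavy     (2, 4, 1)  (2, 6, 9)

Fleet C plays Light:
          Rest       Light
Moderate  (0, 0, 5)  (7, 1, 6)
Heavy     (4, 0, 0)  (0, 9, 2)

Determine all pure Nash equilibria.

(Moderate, Rest, Rest): Fleet B can switch to Light (1 → 3). Not NE.
(Moderate, Rest, Light): Fleet A can switch to Heavy (0 → 4). Not NE.
(Moderate, Light, Rest): Fleet A gets 8, best alternative 2; Fleet B gets 3, best alternative 1; Fleet C gets 7, best alternative 6. No profitable deviation — NE.
(Moderate, Light, Light): Fleet C can switch to Rest (6 → 7). Not NE.
(Heavy, Rest, Rest): Fleet A can switch to Moderate (2 → 4). Not NE.
(Heavy, Rest, Light): Fleet B can switch to Light (0 → 9). Not NE.
(Heavy, Light, Rest): Fleet A can switch to Moderate (2 → 8). Not NE.
(Heavy, Light, Light): Fleet A can switch to Moderate (0 → 7). Not NE.

The unique pure-strategy Nash equilibrium is (Moderate, Light, Rest).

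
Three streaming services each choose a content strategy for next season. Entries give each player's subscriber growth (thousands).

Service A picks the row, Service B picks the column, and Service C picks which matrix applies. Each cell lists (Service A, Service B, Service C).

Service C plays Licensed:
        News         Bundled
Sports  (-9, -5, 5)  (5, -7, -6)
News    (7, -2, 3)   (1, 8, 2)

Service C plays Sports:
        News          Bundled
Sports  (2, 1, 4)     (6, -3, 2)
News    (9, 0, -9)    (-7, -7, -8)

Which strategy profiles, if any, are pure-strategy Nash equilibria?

No pure-strategy Nash equilibrium.

For each strategy profile, look for a profitable unilateral deviation.
(Sports, News, Licensed): Service A can switch to News (-9 → 7). Not NE.
(Sports, News, Sports): Service A can switch to News (2 → 9). Not NE.
(Sports, Bundled, Licensed): Service B can switch to News (-7 → -5). Not NE.
(Sports, Bundled, Sports): Service B can switch to News (-3 → 1). Not NE.
(News, News, Licensed): Service B can switch to Bundled (-2 → 8). Not NE.
(News, News, Sports): Service C can switch to Licensed (-9 → 3). Not NE.
(News, Bundled, Licensed): Service A can switch to Sports (1 → 5). Not NE.
(News, Bundled, Sports): Service A can switch to Sports (-7 → 6). Not NE.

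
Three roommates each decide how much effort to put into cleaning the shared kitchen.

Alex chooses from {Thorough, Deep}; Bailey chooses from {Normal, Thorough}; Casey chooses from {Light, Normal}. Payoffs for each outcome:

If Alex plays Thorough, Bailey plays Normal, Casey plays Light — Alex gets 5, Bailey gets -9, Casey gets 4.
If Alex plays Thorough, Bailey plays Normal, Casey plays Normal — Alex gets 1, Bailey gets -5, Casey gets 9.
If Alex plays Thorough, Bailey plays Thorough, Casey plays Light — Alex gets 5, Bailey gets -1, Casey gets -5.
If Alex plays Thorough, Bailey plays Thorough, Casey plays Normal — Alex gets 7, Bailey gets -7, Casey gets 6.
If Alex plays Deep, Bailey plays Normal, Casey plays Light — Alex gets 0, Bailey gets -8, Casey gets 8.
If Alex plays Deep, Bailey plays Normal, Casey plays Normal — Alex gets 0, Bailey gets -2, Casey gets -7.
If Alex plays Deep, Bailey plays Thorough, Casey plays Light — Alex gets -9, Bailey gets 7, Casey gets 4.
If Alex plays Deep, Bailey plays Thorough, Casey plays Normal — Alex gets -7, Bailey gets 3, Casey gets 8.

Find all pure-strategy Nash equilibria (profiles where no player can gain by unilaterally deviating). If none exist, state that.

The unique pure-strategy Nash equilibrium is (Thorough, Normal, Normal).

Mark each player's best response to every combination of opponents' strategies; a profile where every player is best-responding is a pure Nash equilibrium.
Alex against (Normal, Light): payoffs 5, 0 → best response Thorough.
Alex against (Normal, Normal): payoffs 1, 0 → best response Thorough.
Alex against (Thorough, Light): payoffs 5, -9 → best response Thorough.
Alex against (Thorough, Normal): payoffs 7, -7 → best response Thorough.
Bailey against (Thorough, Light): payoffs -9, -1 → best response Thorough.
Bailey against (Thorough, Normal): payoffs -5, -7 → best response Normal.
Bailey against (Deep, Light): payoffs -8, 7 → best response Thorough.
Bailey against (Deep, Normal): payoffs -2, 3 → best response Thorough.
Casey against (Thorough, Normal): payoffs 4, 9 → best response Normal.
Casey against (Thorough, Thorough): payoffs -5, 6 → best response Normal.
Casey against (Deep, Normal): payoffs 8, -7 → best response Light.
Casey against (Deep, Thorough): payoffs 4, 8 → best response Normal.
Mutual best responses: (Thorough, Normal, Normal).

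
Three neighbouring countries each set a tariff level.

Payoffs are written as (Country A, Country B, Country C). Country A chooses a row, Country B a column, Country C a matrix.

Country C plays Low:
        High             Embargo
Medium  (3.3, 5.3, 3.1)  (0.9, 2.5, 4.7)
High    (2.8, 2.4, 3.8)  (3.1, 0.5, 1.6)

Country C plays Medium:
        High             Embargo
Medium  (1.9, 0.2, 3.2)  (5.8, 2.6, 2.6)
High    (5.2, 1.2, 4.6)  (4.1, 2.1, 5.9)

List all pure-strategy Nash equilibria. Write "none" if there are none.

(Medium, High, Low): Country C can switch to Medium (3.1 → 3.2). Not NE.
(Medium, High, Medium): Country A can switch to High (1.9 → 5.2). Not NE.
(Medium, Embargo, Low): Country A can switch to High (0.9 → 3.1). Not NE.
(Medium, Embargo, Medium): Country C can switch to Low (2.6 → 4.7). Not NE.
(High, High, Low): Country A can switch to Medium (2.8 → 3.3). Not NE.
(High, High, Medium): Country B can switch to Embargo (1.2 → 2.1). Not NE.
(High, Embargo, Low): Country B can switch to High (0.5 → 2.4). Not NE.
(High, Embargo, Medium): Country A can switch to Medium (4.1 → 5.8). Not NE.

none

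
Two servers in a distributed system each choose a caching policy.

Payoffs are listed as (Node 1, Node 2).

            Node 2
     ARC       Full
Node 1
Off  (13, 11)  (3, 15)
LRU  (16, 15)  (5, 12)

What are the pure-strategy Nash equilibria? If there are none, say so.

Node 1 against ARC: payoffs 13, 16 → best response LRU.
Node 1 against Full: payoffs 3, 5 → best response LRU.
Node 2 against Off: payoffs 11, 15 → best response Full.
Node 2 against LRU: payoffs 15, 12 → best response ARC.
Mutual best responses: (LRU, ARC).

(LRU, ARC)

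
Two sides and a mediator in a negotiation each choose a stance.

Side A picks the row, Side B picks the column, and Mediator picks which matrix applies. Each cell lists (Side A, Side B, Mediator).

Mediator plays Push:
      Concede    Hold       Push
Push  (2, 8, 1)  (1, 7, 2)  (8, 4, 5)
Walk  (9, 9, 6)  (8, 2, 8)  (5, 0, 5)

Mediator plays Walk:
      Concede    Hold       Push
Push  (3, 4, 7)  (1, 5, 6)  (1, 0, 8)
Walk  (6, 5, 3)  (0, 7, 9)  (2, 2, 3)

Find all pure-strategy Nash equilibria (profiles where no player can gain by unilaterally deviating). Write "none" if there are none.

Side A against (Concede, Push): payoffs 2, 9 → best response Walk.
Side A against (Concede, Walk): payoffs 3, 6 → best response Walk.
Side A against (Hold, Push): payoffs 1, 8 → best response Walk.
Side A against (Hold, Walk): payoffs 1, 0 → best response Push.
Side A against (Push, Push): payoffs 8, 5 → best response Push.
Side A against (Push, Walk): payoffs 1, 2 → best response Walk.
Side B against (Push, Push): payoffs 8, 7, 4 → best response Concede.
Side B against (Push, Walk): payoffs 4, 5, 0 → best response Hold.
Side B against (Walk, Push): payoffs 9, 2, 0 → best response Concede.
Side B against (Walk, Walk): payoffs 5, 7, 2 → best response Hold.
Mediator against (Push, Concede): payoffs 1, 7 → best response Walk.
Mediator against (Push, Hold): payoffs 2, 6 → best response Walk.
Mediator against (Push, Push): payoffs 5, 8 → best response Walk.
Mediator against (Walk, Concede): payoffs 6, 3 → best response Push.
Mediator against (Walk, Hold): payoffs 8, 9 → best response Walk.
Mediator against (Walk, Push): payoffs 5, 3 → best response Push.
Mutual best responses: (Push, Hold, Walk); (Walk, Concede, Push).

(Push, Hold, Walk); (Walk, Concede, Push)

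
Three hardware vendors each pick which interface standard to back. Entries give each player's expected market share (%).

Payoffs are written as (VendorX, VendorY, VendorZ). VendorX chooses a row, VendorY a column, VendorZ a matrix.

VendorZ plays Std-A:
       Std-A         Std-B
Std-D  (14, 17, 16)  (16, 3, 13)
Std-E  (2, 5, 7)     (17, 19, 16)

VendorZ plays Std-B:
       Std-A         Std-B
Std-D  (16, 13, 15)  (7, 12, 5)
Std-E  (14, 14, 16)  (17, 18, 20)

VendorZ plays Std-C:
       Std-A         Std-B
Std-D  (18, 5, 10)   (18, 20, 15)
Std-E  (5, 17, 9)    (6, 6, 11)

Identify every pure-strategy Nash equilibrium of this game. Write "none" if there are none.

Pure-strategy Nash equilibria: (Std-D, Std-A, Std-A), (Std-D, Std-B, Std-C), (Std-E, Std-B, Std-B)

Mark each player's best response to every combination of opponents' strategies; a profile where every player is best-responding is a pure Nash equilibrium.
VendorX against (Std-A, Std-A): payoffs 14, 2 → best response Std-D.
VendorX against (Std-A, Std-B): payoffs 16, 14 → best response Std-D.
VendorX against (Std-A, Std-C): payoffs 18, 5 → best response Std-D.
VendorX against (Std-B, Std-A): payoffs 16, 17 → best response Std-E.
VendorX against (Std-B, Std-B): payoffs 7, 17 → best response Std-E.
VendorX against (Std-B, Std-C): payoffs 18, 6 → best response Std-D.
VendorY against (Std-D, Std-A): payoffs 17, 3 → best response Std-A.
VendorY against (Std-D, Std-B): payoffs 13, 12 → best response Std-A.
VendorY against (Std-D, Std-C): payoffs 5, 20 → best response Std-B.
VendorY against (Std-E, Std-A): payoffs 5, 19 → best response Std-B.
VendorY against (Std-E, Std-B): payoffs 14, 18 → best response Std-B.
VendorY against (Std-E, Std-C): payoffs 17, 6 → best response Std-A.
VendorZ against (Std-D, Std-A): payoffs 16, 15, 10 → best response Std-A.
VendorZ against (Std-D, Std-B): payoffs 13, 5, 15 → best response Std-C.
VendorZ against (Std-E, Std-A): payoffs 7, 16, 9 → best response Std-B.
VendorZ against (Std-E, Std-B): payoffs 16, 20, 11 → best response Std-B.
Mutual best responses: (Std-D, Std-A, Std-A); (Std-D, Std-B, Std-C); (Std-E, Std-B, Std-B).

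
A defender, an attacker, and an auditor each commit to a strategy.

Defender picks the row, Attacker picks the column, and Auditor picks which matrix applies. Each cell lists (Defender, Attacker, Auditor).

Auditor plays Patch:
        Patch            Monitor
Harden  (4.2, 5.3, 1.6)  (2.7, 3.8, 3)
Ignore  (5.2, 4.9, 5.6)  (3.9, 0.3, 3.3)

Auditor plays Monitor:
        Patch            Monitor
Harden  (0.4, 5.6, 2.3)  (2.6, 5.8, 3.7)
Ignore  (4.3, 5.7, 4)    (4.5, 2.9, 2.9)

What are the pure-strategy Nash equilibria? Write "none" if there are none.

Mark each player's best response to every combination of opponents' strategies; a profile where every player is best-responding is a pure Nash equilibrium.
Defender against (Patch, Patch): payoffs 4.2, 5.2 → best response Ignore.
Defender against (Patch, Monitor): payoffs 0.4, 4.3 → best response Ignore.
Defender against (Monitor, Patch): payoffs 2.7, 3.9 → best response Ignore.
Defender against (Monitor, Monitor): payoffs 2.6, 4.5 → best response Ignore.
Attacker against (Harden, Patch): payoffs 5.3, 3.8 → best response Patch.
Attacker against (Harden, Monitor): payoffs 5.6, 5.8 → best response Monitor.
Attacker against (Ignore, Patch): payoffs 4.9, 0.3 → best response Patch.
Attacker against (Ignore, Monitor): payoffs 5.7, 2.9 → best response Patch.
Auditor against (Harden, Patch): payoffs 1.6, 2.3 → best response Monitor.
Auditor against (Harden, Monitor): payoffs 3, 3.7 → best response Monitor.
Auditor against (Ignore, Patch): payoffs 5.6, 4 → best response Patch.
Auditor against (Ignore, Monitor): payoffs 3.3, 2.9 → best response Patch.
Mutual best responses: (Ignore, Patch, Patch).

Pure NE: (Ignore, Patch, Patch)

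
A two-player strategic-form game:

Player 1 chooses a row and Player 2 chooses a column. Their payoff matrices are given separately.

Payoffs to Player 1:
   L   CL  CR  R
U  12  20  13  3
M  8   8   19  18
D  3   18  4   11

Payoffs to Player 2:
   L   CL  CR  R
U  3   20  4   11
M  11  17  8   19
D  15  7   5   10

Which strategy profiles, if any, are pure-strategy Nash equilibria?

For each player, find the best response to each opponent profile; mutual best responses are the pure NE.
Player 1 against L: payoffs 12, 8, 3 → best response U.
Player 1 against CL: payoffs 20, 8, 18 → best response U.
Player 1 against CR: payoffs 13, 19, 4 → best response M.
Player 1 against R: payoffs 3, 18, 11 → best response M.
Player 2 against U: payoffs 3, 20, 4, 11 → best response CL.
Player 2 against M: payoffs 11, 17, 8, 19 → best response R.
Player 2 against D: payoffs 15, 7, 5, 10 → best response L.
Mutual best responses: (U, CL); (M, R).

The pure Nash equilibria are (U, CL); (M, R).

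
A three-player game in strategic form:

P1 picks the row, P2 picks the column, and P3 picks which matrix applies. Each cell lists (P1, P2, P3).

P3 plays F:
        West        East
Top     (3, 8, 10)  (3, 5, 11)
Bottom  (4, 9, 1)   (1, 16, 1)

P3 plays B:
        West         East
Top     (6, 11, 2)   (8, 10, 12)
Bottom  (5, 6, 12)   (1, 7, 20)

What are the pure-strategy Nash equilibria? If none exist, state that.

No pure-strategy Nash equilibrium.

(Top, West, F): P1 can switch to Bottom (3 → 4). Not NE.
(Top, West, B): P3 can switch to F (2 → 10). Not NE.
(Top, East, F): P2 can switch to West (5 → 8). Not NE.
(Top, East, B): P2 can switch to West (10 → 11). Not NE.
(Bottom, West, F): P2 can switch to East (9 → 16). Not NE.
(Bottom, West, B): P1 can switch to Top (5 → 6). Not NE.
(Bottom, East, F): P1 can switch to Top (1 → 3). Not NE.
(Bottom, East, B): P1 can switch to Top (1 → 8). Not NE.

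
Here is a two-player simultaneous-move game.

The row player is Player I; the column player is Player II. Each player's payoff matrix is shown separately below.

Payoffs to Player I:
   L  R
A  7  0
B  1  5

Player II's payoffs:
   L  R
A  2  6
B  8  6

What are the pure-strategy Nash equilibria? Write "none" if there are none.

There is no pure-strategy Nash equilibrium.

For each strategy profile, look for a profitable unilateral deviation.
(A, L): Player II can switch to R (2 → 6). Not NE.
(A, R): Player I can switch to B (0 → 5). Not NE.
(B, L): Player I can switch to A (1 → 7). Not NE.
(B, R): Player II can switch to L (6 → 8). Not NE.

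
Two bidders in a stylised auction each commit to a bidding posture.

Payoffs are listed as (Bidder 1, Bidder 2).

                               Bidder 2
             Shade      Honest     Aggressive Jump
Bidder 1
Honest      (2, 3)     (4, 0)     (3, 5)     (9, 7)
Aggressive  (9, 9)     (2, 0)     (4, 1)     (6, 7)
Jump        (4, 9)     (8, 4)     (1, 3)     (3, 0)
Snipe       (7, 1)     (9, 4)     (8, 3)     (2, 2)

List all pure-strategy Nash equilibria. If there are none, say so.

Pure-strategy Nash equilibria: (Honest, Jump), (Aggressive, Shade), (Snipe, Honest)

(Honest, Shade): Bidder 1 can switch to Aggressive (2 → 9). Not NE.
(Honest, Honest): Bidder 1 can switch to Jump (4 → 8). Not NE.
(Honest, Aggressive): Bidder 1 can switch to Aggressive (3 → 4). Not NE.
(Honest, Jump): Bidder 1 gets 9, best alternative 6; Bidder 2 gets 7, best alternative 5. No profitable deviation — NE.
(Aggressive, Shade): Bidder 1 gets 9, best alternative 7; Bidder 2 gets 9, best alternative 7. No profitable deviation — NE.
(Aggressive, Honest): Bidder 1 can switch to Honest (2 → 4). Not NE.
(Aggressive, Aggressive): Bidder 1 can switch to Snipe (4 → 8). Not NE.
(Aggressive, Jump): Bidder 1 can switch to Honest (6 → 9). Not NE.
(Jump, Shade): Bidder 1 can switch to Aggressive (4 → 9). Not NE.
(Jump, Honest): Bidder 1 can switch to Snipe (8 → 9). Not NE.
(Snipe, Honest): Bidder 1 gets 9, best alternative 8; Bidder 2 gets 4, best alternative 3. No profitable deviation — NE.
(The remaining 5 profiles each have a profitable deviation by the same check.)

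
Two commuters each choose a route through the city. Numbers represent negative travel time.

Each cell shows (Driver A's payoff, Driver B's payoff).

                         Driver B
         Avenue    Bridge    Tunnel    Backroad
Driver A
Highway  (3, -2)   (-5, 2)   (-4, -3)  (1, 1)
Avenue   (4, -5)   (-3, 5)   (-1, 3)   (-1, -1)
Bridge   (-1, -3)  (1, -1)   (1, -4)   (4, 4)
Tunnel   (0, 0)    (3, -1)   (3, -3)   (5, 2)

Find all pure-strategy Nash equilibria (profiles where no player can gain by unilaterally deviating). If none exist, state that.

Driver A against Avenue: payoffs 3, 4, -1, 0 → best response Avenue.
Driver A against Bridge: payoffs -5, -3, 1, 3 → best response Tunnel.
Driver A against Tunnel: payoffs -4, -1, 1, 3 → best response Tunnel.
Driver A against Backroad: payoffs 1, -1, 4, 5 → best response Tunnel.
Driver B against Highway: payoffs -2, 2, -3, 1 → best response Bridge.
Driver B against Avenue: payoffs -5, 5, 3, -1 → best response Bridge.
Driver B against Bridge: payoffs -3, -1, -4, 4 → best response Backroad.
Driver B against Tunnel: payoffs 0, -1, -3, 2 → best response Backroad.
Mutual best responses: (Tunnel, Backroad).

The unique pure-strategy Nash equilibrium is (Tunnel, Backroad).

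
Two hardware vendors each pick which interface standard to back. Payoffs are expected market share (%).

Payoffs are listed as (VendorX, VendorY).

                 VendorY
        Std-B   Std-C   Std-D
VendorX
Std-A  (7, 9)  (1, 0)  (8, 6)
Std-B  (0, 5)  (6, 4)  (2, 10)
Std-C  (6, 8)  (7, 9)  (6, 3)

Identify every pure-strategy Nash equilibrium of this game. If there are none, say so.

(Std-A, Std-B) and (Std-C, Std-C)

Check each profile: it is a Nash equilibrium iff no player can strictly gain by switching unilaterally.
(Std-A, Std-B): VendorX gets 7, best alternative 6; VendorY gets 9, best alternative 6. No profitable deviation — NE.
(Std-A, Std-C): VendorX can switch to Std-B (1 → 6). Not NE.
(Std-A, Std-D): VendorY can switch to Std-B (6 → 9). Not NE.
(Std-B, Std-B): VendorX can switch to Std-A (0 → 7). Not NE.
(Std-B, Std-C): VendorX can switch to Std-C (6 → 7). Not NE.
(Std-B, Std-D): VendorX can switch to Std-A (2 → 8). Not NE.
(Std-C, Std-B): VendorX can switch to Std-A (6 → 7). Not NE.
(Std-C, Std-C): VendorX gets 7, best alternative 6; VendorY gets 9, best alternative 8. No profitable deviation — NE.
(The remaining 1 profile has a profitable deviation by the same check.)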